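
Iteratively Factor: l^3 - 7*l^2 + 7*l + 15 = (l - 5)*(l^2 - 2*l - 3) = (l - 5)*(l - 3)*(l + 1)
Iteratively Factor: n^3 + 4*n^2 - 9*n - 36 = (n - 3)*(n^2 + 7*n + 12) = (n - 3)*(n + 3)*(n + 4)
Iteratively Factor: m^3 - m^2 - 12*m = (m + 3)*(m^2 - 4*m) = (m - 4)*(m + 3)*(m)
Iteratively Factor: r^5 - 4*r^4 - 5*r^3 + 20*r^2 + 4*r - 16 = (r - 4)*(r^4 - 5*r^2 + 4) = (r - 4)*(r + 2)*(r^3 - 2*r^2 - r + 2) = (r - 4)*(r - 2)*(r + 2)*(r^2 - 1) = (r - 4)*(r - 2)*(r + 1)*(r + 2)*(r - 1)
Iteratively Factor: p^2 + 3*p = (p)*(p + 3)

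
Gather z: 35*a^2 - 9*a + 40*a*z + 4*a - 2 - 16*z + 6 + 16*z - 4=35*a^2 + 40*a*z - 5*a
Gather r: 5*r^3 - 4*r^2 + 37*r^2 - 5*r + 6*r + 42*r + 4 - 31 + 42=5*r^3 + 33*r^2 + 43*r + 15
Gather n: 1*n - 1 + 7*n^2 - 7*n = 7*n^2 - 6*n - 1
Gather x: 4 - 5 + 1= 0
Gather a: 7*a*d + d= 7*a*d + d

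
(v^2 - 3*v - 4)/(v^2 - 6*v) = (v^2 - 3*v - 4)/(v*(v - 6))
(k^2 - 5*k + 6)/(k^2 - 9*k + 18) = (k - 2)/(k - 6)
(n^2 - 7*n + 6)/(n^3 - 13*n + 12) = (n - 6)/(n^2 + n - 12)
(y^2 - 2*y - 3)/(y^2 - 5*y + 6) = (y + 1)/(y - 2)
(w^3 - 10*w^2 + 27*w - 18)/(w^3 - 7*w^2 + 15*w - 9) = (w - 6)/(w - 3)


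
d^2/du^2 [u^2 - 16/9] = 2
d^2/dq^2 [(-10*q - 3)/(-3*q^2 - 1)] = 18*(10*q^3 + 9*q^2 - 10*q - 1)/(27*q^6 + 27*q^4 + 9*q^2 + 1)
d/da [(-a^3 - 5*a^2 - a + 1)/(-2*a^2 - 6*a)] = (a^4 + 6*a^3 + 14*a^2 + 2*a + 3)/(2*a^2*(a^2 + 6*a + 9))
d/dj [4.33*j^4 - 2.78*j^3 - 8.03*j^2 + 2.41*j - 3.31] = 17.32*j^3 - 8.34*j^2 - 16.06*j + 2.41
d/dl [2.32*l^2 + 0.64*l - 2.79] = 4.64*l + 0.64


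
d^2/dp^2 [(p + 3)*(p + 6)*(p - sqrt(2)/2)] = 6*p - sqrt(2) + 18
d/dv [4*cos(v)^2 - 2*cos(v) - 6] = 2*(1 - 4*cos(v))*sin(v)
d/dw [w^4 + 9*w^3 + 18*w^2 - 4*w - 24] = 4*w^3 + 27*w^2 + 36*w - 4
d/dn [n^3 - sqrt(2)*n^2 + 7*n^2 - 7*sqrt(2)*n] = 3*n^2 - 2*sqrt(2)*n + 14*n - 7*sqrt(2)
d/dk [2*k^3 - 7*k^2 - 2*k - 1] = 6*k^2 - 14*k - 2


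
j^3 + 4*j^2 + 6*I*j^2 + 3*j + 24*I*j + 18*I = (j + 1)*(j + 3)*(j + 6*I)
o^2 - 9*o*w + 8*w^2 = (o - 8*w)*(o - w)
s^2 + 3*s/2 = s*(s + 3/2)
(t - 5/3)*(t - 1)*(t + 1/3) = t^3 - 7*t^2/3 + 7*t/9 + 5/9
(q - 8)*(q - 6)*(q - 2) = q^3 - 16*q^2 + 76*q - 96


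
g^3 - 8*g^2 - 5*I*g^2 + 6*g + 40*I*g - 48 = (g - 8)*(g - 6*I)*(g + I)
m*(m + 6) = m^2 + 6*m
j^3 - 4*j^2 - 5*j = j*(j - 5)*(j + 1)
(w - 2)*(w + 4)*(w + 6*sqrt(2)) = w^3 + 2*w^2 + 6*sqrt(2)*w^2 - 8*w + 12*sqrt(2)*w - 48*sqrt(2)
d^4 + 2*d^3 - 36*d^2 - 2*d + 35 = (d - 5)*(d - 1)*(d + 1)*(d + 7)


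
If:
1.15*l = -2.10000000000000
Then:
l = -1.83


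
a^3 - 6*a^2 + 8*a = a*(a - 4)*(a - 2)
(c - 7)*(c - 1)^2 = c^3 - 9*c^2 + 15*c - 7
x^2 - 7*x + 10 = (x - 5)*(x - 2)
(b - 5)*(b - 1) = b^2 - 6*b + 5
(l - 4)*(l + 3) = l^2 - l - 12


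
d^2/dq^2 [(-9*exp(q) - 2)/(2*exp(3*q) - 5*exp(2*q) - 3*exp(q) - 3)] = (-144*exp(6*q) + 198*exp(5*q) - 221*exp(4*q) - 743*exp(3*q) + 612*exp(2*q) + 183*exp(q) - 63)*exp(q)/(8*exp(9*q) - 60*exp(8*q) + 114*exp(7*q) + 19*exp(6*q) + 9*exp(5*q) - 252*exp(4*q) - 243*exp(3*q) - 216*exp(2*q) - 81*exp(q) - 27)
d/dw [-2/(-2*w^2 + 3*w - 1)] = 2*(3 - 4*w)/(2*w^2 - 3*w + 1)^2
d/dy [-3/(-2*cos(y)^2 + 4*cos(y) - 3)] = 12*(cos(y) - 1)*sin(y)/(-4*cos(y) + cos(2*y) + 4)^2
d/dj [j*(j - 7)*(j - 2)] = 3*j^2 - 18*j + 14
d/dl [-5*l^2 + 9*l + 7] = 9 - 10*l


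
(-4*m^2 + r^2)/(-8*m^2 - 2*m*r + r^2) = (-2*m + r)/(-4*m + r)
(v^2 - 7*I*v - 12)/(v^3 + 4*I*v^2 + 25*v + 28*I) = (v - 3*I)/(v^2 + 8*I*v - 7)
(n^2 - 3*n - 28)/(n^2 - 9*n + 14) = (n + 4)/(n - 2)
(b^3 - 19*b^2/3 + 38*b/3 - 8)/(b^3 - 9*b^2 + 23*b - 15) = (3*b^2 - 10*b + 8)/(3*(b^2 - 6*b + 5))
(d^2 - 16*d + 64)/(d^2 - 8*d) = (d - 8)/d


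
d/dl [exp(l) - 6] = exp(l)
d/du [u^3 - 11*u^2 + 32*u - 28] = 3*u^2 - 22*u + 32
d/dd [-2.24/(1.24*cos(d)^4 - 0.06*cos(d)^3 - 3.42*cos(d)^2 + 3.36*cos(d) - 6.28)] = (-11.1104*cos(d)^3 + 0.4032*cos(d)^2 + 15.3216*cos(d) - 7.5264)*sin(d)/(-1.24*cos(d)^4 + 0.06*cos(d)^3 + 3.42*cos(d)^2 - 3.36*cos(d) + 6.28)^2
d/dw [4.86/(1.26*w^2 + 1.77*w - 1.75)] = (-12.2472*w - 8.6022)/(1.26*w^2 + 1.77*w - 1.75)^2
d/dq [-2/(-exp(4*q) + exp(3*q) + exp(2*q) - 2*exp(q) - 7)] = (-8*exp(3*q) + 6*exp(2*q) + 4*exp(q) - 4)*exp(q)/(exp(4*q) - exp(3*q) - exp(2*q) + 2*exp(q) + 7)^2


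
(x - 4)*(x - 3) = x^2 - 7*x + 12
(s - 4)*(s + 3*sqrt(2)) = s^2 - 4*s + 3*sqrt(2)*s - 12*sqrt(2)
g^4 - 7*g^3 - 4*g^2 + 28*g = g*(g - 7)*(g - 2)*(g + 2)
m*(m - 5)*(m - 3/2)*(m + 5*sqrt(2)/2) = m^4 - 13*m^3/2 + 5*sqrt(2)*m^3/2 - 65*sqrt(2)*m^2/4 + 15*m^2/2 + 75*sqrt(2)*m/4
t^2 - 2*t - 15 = (t - 5)*(t + 3)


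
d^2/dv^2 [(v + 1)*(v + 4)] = 2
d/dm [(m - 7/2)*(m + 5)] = 2*m + 3/2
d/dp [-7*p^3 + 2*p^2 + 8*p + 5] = -21*p^2 + 4*p + 8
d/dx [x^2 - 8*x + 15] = 2*x - 8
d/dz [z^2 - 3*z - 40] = 2*z - 3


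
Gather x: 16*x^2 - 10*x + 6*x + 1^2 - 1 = 16*x^2 - 4*x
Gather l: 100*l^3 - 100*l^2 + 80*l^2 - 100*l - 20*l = 100*l^3 - 20*l^2 - 120*l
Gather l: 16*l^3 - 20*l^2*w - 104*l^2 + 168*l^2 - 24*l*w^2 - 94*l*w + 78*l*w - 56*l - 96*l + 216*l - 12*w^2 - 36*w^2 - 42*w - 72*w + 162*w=16*l^3 + l^2*(64 - 20*w) + l*(-24*w^2 - 16*w + 64) - 48*w^2 + 48*w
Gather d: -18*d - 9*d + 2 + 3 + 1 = 6 - 27*d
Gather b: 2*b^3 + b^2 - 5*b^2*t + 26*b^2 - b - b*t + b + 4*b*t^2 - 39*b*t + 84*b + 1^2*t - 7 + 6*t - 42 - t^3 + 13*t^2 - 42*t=2*b^3 + b^2*(27 - 5*t) + b*(4*t^2 - 40*t + 84) - t^3 + 13*t^2 - 35*t - 49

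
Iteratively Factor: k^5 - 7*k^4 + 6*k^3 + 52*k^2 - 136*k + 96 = (k - 2)*(k^4 - 5*k^3 - 4*k^2 + 44*k - 48) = (k - 2)^2*(k^3 - 3*k^2 - 10*k + 24) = (k - 2)^3*(k^2 - k - 12) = (k - 4)*(k - 2)^3*(k + 3)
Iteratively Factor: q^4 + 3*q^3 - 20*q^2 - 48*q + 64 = (q + 4)*(q^3 - q^2 - 16*q + 16) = (q - 1)*(q + 4)*(q^2 - 16) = (q - 1)*(q + 4)^2*(q - 4)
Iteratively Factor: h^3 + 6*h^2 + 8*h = (h + 4)*(h^2 + 2*h) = (h + 2)*(h + 4)*(h)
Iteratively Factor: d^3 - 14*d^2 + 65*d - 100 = (d - 5)*(d^2 - 9*d + 20) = (d - 5)^2*(d - 4)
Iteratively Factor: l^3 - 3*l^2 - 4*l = (l)*(l^2 - 3*l - 4) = l*(l + 1)*(l - 4)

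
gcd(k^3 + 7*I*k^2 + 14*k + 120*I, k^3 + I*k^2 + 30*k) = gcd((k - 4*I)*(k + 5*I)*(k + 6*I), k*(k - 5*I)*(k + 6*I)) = k + 6*I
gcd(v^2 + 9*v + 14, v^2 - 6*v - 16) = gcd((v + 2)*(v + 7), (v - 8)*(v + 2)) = v + 2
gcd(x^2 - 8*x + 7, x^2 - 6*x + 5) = x - 1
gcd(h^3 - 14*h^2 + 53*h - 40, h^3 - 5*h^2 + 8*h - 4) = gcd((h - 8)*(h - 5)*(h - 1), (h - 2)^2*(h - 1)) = h - 1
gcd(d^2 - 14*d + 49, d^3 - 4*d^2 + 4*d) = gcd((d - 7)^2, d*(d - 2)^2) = 1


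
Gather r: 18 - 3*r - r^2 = -r^2 - 3*r + 18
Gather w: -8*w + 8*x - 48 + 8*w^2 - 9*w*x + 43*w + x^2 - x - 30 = 8*w^2 + w*(35 - 9*x) + x^2 + 7*x - 78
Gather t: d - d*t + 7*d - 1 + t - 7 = 8*d + t*(1 - d) - 8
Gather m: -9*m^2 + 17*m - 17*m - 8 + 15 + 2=9 - 9*m^2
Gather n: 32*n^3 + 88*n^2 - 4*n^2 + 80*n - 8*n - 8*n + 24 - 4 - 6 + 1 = 32*n^3 + 84*n^2 + 64*n + 15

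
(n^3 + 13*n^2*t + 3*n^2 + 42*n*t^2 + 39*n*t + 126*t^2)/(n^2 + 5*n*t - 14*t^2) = (-n^2 - 6*n*t - 3*n - 18*t)/(-n + 2*t)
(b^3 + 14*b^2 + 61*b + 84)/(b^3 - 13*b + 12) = (b^2 + 10*b + 21)/(b^2 - 4*b + 3)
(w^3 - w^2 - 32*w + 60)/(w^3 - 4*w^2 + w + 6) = (w^2 + w - 30)/(w^2 - 2*w - 3)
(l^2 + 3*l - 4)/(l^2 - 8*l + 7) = (l + 4)/(l - 7)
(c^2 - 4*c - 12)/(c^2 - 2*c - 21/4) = 4*(-c^2 + 4*c + 12)/(-4*c^2 + 8*c + 21)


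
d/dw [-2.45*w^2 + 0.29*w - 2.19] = 0.29 - 4.9*w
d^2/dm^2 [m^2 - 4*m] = 2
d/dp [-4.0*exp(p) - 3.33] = -4.0*exp(p)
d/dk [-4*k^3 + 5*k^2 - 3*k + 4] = -12*k^2 + 10*k - 3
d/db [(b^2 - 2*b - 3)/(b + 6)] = (b^2 + 12*b - 9)/(b^2 + 12*b + 36)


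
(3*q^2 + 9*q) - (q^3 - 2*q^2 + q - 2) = -q^3 + 5*q^2 + 8*q + 2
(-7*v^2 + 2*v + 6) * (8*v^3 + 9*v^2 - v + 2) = -56*v^5 - 47*v^4 + 73*v^3 + 38*v^2 - 2*v + 12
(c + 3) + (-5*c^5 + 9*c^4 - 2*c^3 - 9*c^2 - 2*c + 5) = -5*c^5 + 9*c^4 - 2*c^3 - 9*c^2 - c + 8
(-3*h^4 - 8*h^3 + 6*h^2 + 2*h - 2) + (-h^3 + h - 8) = -3*h^4 - 9*h^3 + 6*h^2 + 3*h - 10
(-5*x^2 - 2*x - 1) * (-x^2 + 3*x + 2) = 5*x^4 - 13*x^3 - 15*x^2 - 7*x - 2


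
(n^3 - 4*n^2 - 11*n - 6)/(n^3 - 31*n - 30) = (n + 1)/(n + 5)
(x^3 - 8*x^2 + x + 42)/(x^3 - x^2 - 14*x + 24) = (x^2 - 5*x - 14)/(x^2 + 2*x - 8)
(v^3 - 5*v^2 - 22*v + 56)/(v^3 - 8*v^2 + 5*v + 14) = (v + 4)/(v + 1)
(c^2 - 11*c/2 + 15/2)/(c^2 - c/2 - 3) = (-2*c^2 + 11*c - 15)/(-2*c^2 + c + 6)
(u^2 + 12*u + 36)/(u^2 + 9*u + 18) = (u + 6)/(u + 3)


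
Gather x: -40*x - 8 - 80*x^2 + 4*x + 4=-80*x^2 - 36*x - 4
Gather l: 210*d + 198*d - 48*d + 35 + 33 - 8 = 360*d + 60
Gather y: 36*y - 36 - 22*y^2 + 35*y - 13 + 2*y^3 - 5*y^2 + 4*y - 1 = 2*y^3 - 27*y^2 + 75*y - 50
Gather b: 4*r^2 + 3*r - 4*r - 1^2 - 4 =4*r^2 - r - 5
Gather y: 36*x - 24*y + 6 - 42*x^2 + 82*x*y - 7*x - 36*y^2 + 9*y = -42*x^2 + 29*x - 36*y^2 + y*(82*x - 15) + 6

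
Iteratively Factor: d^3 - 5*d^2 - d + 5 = (d - 1)*(d^2 - 4*d - 5) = (d - 1)*(d + 1)*(d - 5)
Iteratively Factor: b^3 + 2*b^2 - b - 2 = (b - 1)*(b^2 + 3*b + 2) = (b - 1)*(b + 2)*(b + 1)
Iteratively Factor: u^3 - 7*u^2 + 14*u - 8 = (u - 4)*(u^2 - 3*u + 2) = (u - 4)*(u - 1)*(u - 2)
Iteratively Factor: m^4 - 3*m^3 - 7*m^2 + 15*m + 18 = (m - 3)*(m^3 - 7*m - 6) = (m - 3)^2*(m^2 + 3*m + 2) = (m - 3)^2*(m + 2)*(m + 1)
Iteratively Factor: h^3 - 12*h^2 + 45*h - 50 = (h - 5)*(h^2 - 7*h + 10) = (h - 5)^2*(h - 2)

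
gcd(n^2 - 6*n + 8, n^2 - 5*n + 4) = n - 4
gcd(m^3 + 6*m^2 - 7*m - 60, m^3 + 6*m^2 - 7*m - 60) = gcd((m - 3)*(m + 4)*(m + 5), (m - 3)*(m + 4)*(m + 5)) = m^3 + 6*m^2 - 7*m - 60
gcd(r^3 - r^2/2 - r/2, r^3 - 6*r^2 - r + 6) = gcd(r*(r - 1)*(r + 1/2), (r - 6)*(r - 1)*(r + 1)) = r - 1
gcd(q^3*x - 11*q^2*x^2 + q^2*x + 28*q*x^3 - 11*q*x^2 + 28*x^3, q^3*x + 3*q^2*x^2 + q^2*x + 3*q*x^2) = q*x + x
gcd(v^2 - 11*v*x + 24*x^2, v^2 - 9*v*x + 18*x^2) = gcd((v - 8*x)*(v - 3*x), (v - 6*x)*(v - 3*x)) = -v + 3*x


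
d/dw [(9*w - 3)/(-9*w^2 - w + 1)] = 3*(27*w^2 - 18*w + 2)/(81*w^4 + 18*w^3 - 17*w^2 - 2*w + 1)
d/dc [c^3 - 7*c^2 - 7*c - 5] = 3*c^2 - 14*c - 7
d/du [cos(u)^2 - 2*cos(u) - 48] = 2*(1 - cos(u))*sin(u)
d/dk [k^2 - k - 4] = 2*k - 1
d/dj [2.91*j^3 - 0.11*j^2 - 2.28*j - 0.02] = 8.73*j^2 - 0.22*j - 2.28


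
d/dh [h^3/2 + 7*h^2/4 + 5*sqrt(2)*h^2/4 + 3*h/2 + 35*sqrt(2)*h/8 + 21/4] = 3*h^2/2 + 7*h/2 + 5*sqrt(2)*h/2 + 3/2 + 35*sqrt(2)/8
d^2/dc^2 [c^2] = 2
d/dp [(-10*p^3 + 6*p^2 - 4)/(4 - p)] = 2*(10*p^3 - 63*p^2 + 24*p - 2)/(p^2 - 8*p + 16)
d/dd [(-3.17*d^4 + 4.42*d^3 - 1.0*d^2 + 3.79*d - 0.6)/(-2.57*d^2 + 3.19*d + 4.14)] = (16.2938*d^5 - 41.6963*d^4 - 24.2956*d^3 + 61.4467*d^2 - 11.364*d + 17.6046)/(6.6049*d^4 - 16.3966*d^3 - 11.1035*d^2 + 26.4132*d + 17.1396)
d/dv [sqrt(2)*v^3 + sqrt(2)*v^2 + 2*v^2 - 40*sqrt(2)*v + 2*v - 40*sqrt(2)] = 3*sqrt(2)*v^2 + 2*sqrt(2)*v + 4*v - 40*sqrt(2) + 2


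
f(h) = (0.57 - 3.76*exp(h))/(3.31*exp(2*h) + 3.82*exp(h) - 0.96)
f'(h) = (0.57 - 3.76*exp(h))*(-6.62*exp(2*h) - 3.82*exp(h))/(3.31*exp(2*h) + 3.82*exp(h) - 0.96)^2 - 3.76*exp(h)/(3.31*exp(2*h) + 3.82*exp(h) - 0.96)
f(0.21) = -0.46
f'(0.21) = 0.25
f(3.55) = -0.03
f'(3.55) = 0.03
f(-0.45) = -0.65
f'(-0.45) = 0.33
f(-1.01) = -0.92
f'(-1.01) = 0.82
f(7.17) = -0.00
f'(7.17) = 0.00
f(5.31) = -0.01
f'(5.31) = 0.01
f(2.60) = -0.08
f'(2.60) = 0.07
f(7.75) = -0.00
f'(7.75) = 0.00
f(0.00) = -0.52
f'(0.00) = 0.27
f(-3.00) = -0.50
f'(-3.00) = 0.11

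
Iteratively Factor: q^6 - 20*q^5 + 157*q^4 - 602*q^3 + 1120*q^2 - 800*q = (q - 5)*(q^5 - 15*q^4 + 82*q^3 - 192*q^2 + 160*q) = (q - 5)*(q - 2)*(q^4 - 13*q^3 + 56*q^2 - 80*q) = (q - 5)*(q - 4)*(q - 2)*(q^3 - 9*q^2 + 20*q) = q*(q - 5)*(q - 4)*(q - 2)*(q^2 - 9*q + 20) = q*(q - 5)^2*(q - 4)*(q - 2)*(q - 4)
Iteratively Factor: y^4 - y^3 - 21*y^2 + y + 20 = (y - 1)*(y^3 - 21*y - 20) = (y - 1)*(y + 4)*(y^2 - 4*y - 5) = (y - 1)*(y + 1)*(y + 4)*(y - 5)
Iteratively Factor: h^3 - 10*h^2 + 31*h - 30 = (h - 5)*(h^2 - 5*h + 6) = (h - 5)*(h - 2)*(h - 3)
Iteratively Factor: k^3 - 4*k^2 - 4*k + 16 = (k - 2)*(k^2 - 2*k - 8) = (k - 4)*(k - 2)*(k + 2)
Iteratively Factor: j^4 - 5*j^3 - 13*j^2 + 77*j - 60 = (j - 1)*(j^3 - 4*j^2 - 17*j + 60) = (j - 5)*(j - 1)*(j^2 + j - 12) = (j - 5)*(j - 3)*(j - 1)*(j + 4)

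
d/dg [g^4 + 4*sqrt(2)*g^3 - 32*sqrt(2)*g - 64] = 4*g^3 + 12*sqrt(2)*g^2 - 32*sqrt(2)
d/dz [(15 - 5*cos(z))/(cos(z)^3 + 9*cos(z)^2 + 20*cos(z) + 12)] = 10*(-cos(z)^3 + 27*cos(z) + 36)*sin(z)/((cos(z) + 1)^2*(cos(z) + 2)^2*(cos(z) + 6)^2)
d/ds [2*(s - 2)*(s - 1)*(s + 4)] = 6*s^2 + 4*s - 20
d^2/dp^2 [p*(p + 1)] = 2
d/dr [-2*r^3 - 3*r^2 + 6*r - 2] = -6*r^2 - 6*r + 6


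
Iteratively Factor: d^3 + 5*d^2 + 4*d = (d + 1)*(d^2 + 4*d) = (d + 1)*(d + 4)*(d)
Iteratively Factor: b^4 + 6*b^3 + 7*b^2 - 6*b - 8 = (b + 1)*(b^3 + 5*b^2 + 2*b - 8) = (b + 1)*(b + 4)*(b^2 + b - 2) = (b + 1)*(b + 2)*(b + 4)*(b - 1)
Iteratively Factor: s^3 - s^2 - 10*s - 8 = (s - 4)*(s^2 + 3*s + 2) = (s - 4)*(s + 2)*(s + 1)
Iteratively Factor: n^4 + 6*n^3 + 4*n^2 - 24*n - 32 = (n + 2)*(n^3 + 4*n^2 - 4*n - 16) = (n - 2)*(n + 2)*(n^2 + 6*n + 8) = (n - 2)*(n + 2)*(n + 4)*(n + 2)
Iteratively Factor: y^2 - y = (y)*(y - 1)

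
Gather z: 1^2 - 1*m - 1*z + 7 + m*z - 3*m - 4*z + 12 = -4*m + z*(m - 5) + 20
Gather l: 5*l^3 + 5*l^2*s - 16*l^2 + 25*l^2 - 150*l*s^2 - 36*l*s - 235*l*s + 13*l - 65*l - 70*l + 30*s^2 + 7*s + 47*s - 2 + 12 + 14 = 5*l^3 + l^2*(5*s + 9) + l*(-150*s^2 - 271*s - 122) + 30*s^2 + 54*s + 24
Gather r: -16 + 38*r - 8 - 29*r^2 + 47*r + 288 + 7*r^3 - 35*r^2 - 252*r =7*r^3 - 64*r^2 - 167*r + 264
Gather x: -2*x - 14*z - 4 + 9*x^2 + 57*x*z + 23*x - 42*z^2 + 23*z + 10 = 9*x^2 + x*(57*z + 21) - 42*z^2 + 9*z + 6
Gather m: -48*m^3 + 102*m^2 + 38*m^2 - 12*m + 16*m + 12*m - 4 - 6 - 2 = -48*m^3 + 140*m^2 + 16*m - 12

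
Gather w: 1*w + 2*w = 3*w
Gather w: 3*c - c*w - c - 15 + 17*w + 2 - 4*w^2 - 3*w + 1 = 2*c - 4*w^2 + w*(14 - c) - 12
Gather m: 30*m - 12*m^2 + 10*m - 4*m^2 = -16*m^2 + 40*m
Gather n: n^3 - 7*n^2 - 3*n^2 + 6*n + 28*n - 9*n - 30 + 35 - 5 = n^3 - 10*n^2 + 25*n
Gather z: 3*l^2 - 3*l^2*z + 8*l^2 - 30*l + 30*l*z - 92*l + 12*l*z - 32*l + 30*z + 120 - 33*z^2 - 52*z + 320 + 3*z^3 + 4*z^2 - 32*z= 11*l^2 - 154*l + 3*z^3 - 29*z^2 + z*(-3*l^2 + 42*l - 54) + 440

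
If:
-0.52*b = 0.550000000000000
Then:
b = -1.06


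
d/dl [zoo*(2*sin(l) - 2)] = zoo*cos(l)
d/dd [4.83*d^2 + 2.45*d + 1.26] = 9.66*d + 2.45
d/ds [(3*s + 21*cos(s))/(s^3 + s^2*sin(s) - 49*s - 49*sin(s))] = 3*((1 - 7*sin(s))*(s^3 + s^2*sin(s) - 49*s - 49*sin(s)) - (s + 7*cos(s))*(s^2*cos(s) + 3*s^2 + 2*s*sin(s) - 49*cos(s) - 49))/((s - 7)^2*(s + 7)^2*(s + sin(s))^2)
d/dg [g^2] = 2*g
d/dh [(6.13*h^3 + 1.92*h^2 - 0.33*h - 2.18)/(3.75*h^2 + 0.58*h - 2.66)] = (22.9875*h^4 + 7.1108*h^3 - 46.5663*h^2 + 6.1356*h + 2.1422)/(14.0625*h^4 + 4.35*h^3 - 19.6136*h^2 - 3.0856*h + 7.0756)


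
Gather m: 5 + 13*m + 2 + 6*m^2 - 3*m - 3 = 6*m^2 + 10*m + 4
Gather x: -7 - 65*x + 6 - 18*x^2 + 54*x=-18*x^2 - 11*x - 1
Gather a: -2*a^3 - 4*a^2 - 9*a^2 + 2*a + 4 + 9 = -2*a^3 - 13*a^2 + 2*a + 13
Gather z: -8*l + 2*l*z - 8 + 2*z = -8*l + z*(2*l + 2) - 8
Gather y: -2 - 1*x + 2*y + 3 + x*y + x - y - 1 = y*(x + 1)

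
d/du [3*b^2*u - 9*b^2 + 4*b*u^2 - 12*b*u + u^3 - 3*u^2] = 3*b^2 + 8*b*u - 12*b + 3*u^2 - 6*u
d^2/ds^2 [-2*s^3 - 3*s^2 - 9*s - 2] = -12*s - 6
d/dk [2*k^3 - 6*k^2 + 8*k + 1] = 6*k^2 - 12*k + 8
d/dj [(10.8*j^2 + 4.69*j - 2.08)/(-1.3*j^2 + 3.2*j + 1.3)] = (40.657*j^2 + 22.672*j + 12.753)/(1.69*j^4 - 8.32*j^3 + 6.86*j^2 + 8.32*j + 1.69)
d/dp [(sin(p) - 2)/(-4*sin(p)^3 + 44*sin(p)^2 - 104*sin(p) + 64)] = (2*sin(p) - 9)*cos(p)/(4*(sin(p) - 8)^2*(sin(p) - 1)^2)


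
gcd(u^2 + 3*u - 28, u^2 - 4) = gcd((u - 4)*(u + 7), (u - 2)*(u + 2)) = 1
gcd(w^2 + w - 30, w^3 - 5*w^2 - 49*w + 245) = w - 5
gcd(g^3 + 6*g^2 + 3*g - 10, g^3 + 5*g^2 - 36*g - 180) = g + 5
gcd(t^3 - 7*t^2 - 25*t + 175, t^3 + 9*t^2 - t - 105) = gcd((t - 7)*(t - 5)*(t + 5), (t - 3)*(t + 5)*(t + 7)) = t + 5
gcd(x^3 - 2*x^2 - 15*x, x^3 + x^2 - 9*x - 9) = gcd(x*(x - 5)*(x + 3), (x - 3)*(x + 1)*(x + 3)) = x + 3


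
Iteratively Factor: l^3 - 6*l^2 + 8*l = (l)*(l^2 - 6*l + 8) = l*(l - 4)*(l - 2)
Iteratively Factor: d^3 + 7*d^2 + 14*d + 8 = (d + 1)*(d^2 + 6*d + 8) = (d + 1)*(d + 4)*(d + 2)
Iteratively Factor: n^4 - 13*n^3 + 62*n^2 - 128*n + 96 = (n - 4)*(n^3 - 9*n^2 + 26*n - 24) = (n - 4)*(n - 2)*(n^2 - 7*n + 12) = (n - 4)*(n - 3)*(n - 2)*(n - 4)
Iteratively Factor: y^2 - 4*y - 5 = (y + 1)*(y - 5)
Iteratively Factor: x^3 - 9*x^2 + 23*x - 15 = (x - 5)*(x^2 - 4*x + 3) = (x - 5)*(x - 3)*(x - 1)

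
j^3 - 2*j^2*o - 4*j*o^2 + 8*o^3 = (j - 2*o)^2*(j + 2*o)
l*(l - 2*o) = l^2 - 2*l*o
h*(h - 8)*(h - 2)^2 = h^4 - 12*h^3 + 36*h^2 - 32*h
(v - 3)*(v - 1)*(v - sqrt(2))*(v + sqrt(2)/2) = v^4 - 4*v^3 - sqrt(2)*v^3/2 + 2*v^2 + 2*sqrt(2)*v^2 - 3*sqrt(2)*v/2 + 4*v - 3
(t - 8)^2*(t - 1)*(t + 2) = t^4 - 15*t^3 + 46*t^2 + 96*t - 128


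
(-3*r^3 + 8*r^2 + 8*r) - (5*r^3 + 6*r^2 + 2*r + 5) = -8*r^3 + 2*r^2 + 6*r - 5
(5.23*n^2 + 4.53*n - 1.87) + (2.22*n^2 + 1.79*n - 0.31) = 7.45*n^2 + 6.32*n - 2.18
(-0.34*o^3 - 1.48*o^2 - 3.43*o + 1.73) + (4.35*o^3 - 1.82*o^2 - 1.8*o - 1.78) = 4.01*o^3 - 3.3*o^2 - 5.23*o - 0.05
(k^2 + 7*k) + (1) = k^2 + 7*k + 1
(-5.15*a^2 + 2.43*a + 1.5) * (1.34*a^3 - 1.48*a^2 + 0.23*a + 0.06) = -6.901*a^5 + 10.8782*a^4 - 2.7709*a^3 - 1.9701*a^2 + 0.4908*a + 0.09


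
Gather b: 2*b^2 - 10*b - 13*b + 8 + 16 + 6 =2*b^2 - 23*b + 30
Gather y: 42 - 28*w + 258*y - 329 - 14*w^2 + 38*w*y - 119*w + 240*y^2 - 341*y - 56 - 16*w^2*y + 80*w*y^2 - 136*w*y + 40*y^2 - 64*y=-14*w^2 - 147*w + y^2*(80*w + 280) + y*(-16*w^2 - 98*w - 147) - 343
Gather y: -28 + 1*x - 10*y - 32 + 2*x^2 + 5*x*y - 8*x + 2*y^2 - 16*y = 2*x^2 - 7*x + 2*y^2 + y*(5*x - 26) - 60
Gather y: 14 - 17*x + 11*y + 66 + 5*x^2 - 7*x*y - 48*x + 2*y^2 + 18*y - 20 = 5*x^2 - 65*x + 2*y^2 + y*(29 - 7*x) + 60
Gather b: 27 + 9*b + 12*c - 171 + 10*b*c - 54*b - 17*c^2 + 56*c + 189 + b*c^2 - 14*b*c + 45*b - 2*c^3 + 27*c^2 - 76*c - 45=b*(c^2 - 4*c) - 2*c^3 + 10*c^2 - 8*c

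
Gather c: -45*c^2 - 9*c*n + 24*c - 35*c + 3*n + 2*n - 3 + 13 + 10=-45*c^2 + c*(-9*n - 11) + 5*n + 20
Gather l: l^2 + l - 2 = l^2 + l - 2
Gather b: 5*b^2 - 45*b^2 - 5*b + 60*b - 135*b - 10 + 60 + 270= -40*b^2 - 80*b + 320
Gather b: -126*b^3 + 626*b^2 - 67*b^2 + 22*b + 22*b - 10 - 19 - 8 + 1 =-126*b^3 + 559*b^2 + 44*b - 36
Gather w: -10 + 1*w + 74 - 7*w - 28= 36 - 6*w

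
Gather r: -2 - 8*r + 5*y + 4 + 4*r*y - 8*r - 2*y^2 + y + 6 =r*(4*y - 16) - 2*y^2 + 6*y + 8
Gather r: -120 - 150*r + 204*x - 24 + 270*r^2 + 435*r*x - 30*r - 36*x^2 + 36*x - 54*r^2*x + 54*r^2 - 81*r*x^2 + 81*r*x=r^2*(324 - 54*x) + r*(-81*x^2 + 516*x - 180) - 36*x^2 + 240*x - 144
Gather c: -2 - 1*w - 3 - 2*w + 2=-3*w - 3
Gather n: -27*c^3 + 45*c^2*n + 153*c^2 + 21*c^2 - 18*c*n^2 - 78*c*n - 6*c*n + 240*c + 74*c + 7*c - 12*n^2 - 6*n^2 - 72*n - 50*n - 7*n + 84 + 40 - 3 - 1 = -27*c^3 + 174*c^2 + 321*c + n^2*(-18*c - 18) + n*(45*c^2 - 84*c - 129) + 120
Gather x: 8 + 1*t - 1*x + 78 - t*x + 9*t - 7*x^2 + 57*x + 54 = 10*t - 7*x^2 + x*(56 - t) + 140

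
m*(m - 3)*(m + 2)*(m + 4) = m^4 + 3*m^3 - 10*m^2 - 24*m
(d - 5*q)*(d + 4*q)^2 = d^3 + 3*d^2*q - 24*d*q^2 - 80*q^3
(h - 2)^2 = h^2 - 4*h + 4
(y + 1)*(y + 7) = y^2 + 8*y + 7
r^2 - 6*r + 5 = (r - 5)*(r - 1)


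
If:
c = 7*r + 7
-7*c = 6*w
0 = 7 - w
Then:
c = -6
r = -13/7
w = 7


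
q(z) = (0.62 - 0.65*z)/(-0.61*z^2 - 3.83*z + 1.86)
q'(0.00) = 0.34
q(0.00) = 0.33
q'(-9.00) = -0.22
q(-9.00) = -0.49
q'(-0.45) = 0.06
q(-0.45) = 0.26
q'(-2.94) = -0.07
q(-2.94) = 0.32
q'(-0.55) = 0.04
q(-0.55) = 0.26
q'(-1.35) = -0.02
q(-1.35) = 0.25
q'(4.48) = -0.00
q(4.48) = 0.08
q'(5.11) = -0.00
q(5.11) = 0.08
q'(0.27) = 2.20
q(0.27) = 0.57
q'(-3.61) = -0.11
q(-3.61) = 0.38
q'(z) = (0.62 - 0.65*z)*(1.22*z + 3.83)/(-0.61*z^2 - 3.83*z + 1.86)^2 - 0.65/(-0.61*z^2 - 3.83*z + 1.86)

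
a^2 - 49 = (a - 7)*(a + 7)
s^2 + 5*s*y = s*(s + 5*y)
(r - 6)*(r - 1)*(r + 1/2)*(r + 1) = r^4 - 11*r^3/2 - 4*r^2 + 11*r/2 + 3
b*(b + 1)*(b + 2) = b^3 + 3*b^2 + 2*b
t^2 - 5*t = t*(t - 5)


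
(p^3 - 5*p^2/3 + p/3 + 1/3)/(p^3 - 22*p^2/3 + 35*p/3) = (3*p^3 - 5*p^2 + p + 1)/(p*(3*p^2 - 22*p + 35))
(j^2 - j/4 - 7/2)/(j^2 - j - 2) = (j + 7/4)/(j + 1)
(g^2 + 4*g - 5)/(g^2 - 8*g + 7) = (g + 5)/(g - 7)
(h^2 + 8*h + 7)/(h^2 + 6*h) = (h^2 + 8*h + 7)/(h*(h + 6))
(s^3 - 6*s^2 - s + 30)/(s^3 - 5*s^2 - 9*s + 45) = (s + 2)/(s + 3)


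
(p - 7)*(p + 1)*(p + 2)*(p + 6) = p^4 + 2*p^3 - 43*p^2 - 128*p - 84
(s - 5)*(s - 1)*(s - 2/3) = s^3 - 20*s^2/3 + 9*s - 10/3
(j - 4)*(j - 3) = j^2 - 7*j + 12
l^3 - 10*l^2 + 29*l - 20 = (l - 5)*(l - 4)*(l - 1)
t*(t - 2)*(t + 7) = t^3 + 5*t^2 - 14*t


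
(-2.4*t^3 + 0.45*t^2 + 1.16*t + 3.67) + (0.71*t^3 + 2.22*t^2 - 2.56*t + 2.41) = -1.69*t^3 + 2.67*t^2 - 1.4*t + 6.08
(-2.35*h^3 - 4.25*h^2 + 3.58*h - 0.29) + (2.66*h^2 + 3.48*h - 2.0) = -2.35*h^3 - 1.59*h^2 + 7.06*h - 2.29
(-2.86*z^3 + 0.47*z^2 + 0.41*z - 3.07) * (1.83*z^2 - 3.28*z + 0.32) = -5.2338*z^5 + 10.2409*z^4 - 1.7065*z^3 - 6.8125*z^2 + 10.2008*z - 0.9824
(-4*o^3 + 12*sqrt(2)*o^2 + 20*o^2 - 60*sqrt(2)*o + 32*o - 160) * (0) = 0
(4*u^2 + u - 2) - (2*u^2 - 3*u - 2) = 2*u^2 + 4*u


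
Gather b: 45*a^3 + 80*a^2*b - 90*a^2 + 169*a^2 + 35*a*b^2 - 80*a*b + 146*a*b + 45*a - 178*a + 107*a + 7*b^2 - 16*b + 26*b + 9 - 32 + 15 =45*a^3 + 79*a^2 - 26*a + b^2*(35*a + 7) + b*(80*a^2 + 66*a + 10) - 8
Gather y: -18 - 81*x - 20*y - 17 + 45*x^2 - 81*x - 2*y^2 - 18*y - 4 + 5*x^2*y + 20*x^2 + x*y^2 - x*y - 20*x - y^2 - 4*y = 65*x^2 - 182*x + y^2*(x - 3) + y*(5*x^2 - x - 42) - 39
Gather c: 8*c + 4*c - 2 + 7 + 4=12*c + 9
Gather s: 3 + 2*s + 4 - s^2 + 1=-s^2 + 2*s + 8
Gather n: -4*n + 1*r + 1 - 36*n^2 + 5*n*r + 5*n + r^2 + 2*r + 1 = -36*n^2 + n*(5*r + 1) + r^2 + 3*r + 2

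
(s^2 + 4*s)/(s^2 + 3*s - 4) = s/(s - 1)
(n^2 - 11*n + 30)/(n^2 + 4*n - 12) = (n^2 - 11*n + 30)/(n^2 + 4*n - 12)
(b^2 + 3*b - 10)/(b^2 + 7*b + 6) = (b^2 + 3*b - 10)/(b^2 + 7*b + 6)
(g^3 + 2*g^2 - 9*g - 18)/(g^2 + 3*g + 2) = (g^2 - 9)/(g + 1)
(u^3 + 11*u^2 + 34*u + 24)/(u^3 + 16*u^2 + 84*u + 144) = (u + 1)/(u + 6)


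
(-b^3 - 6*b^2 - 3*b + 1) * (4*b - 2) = -4*b^4 - 22*b^3 + 10*b - 2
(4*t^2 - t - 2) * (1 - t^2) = -4*t^4 + t^3 + 6*t^2 - t - 2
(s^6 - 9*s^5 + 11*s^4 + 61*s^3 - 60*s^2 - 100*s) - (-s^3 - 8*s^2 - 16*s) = s^6 - 9*s^5 + 11*s^4 + 62*s^3 - 52*s^2 - 84*s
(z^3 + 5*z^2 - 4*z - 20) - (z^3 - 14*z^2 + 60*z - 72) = 19*z^2 - 64*z + 52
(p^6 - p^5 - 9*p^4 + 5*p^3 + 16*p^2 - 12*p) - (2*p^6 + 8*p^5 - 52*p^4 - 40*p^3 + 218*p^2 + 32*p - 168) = -p^6 - 9*p^5 + 43*p^4 + 45*p^3 - 202*p^2 - 44*p + 168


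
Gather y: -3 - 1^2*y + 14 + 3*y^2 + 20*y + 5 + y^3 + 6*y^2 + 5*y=y^3 + 9*y^2 + 24*y + 16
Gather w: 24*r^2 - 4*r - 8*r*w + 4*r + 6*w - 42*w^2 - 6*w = 24*r^2 - 8*r*w - 42*w^2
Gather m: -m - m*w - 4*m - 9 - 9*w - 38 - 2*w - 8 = m*(-w - 5) - 11*w - 55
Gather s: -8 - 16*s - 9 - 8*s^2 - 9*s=-8*s^2 - 25*s - 17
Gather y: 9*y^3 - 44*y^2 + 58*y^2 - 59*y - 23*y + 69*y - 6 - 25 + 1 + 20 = 9*y^3 + 14*y^2 - 13*y - 10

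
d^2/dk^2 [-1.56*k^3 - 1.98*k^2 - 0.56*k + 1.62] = -9.36*k - 3.96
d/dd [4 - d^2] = -2*d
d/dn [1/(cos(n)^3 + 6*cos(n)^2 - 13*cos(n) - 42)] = (3*cos(n)^2 + 12*cos(n) - 13)*sin(n)/(cos(n)^3 + 6*cos(n)^2 - 13*cos(n) - 42)^2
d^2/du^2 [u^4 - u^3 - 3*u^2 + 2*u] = 12*u^2 - 6*u - 6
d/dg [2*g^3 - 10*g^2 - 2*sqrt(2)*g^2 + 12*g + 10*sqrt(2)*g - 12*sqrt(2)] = 6*g^2 - 20*g - 4*sqrt(2)*g + 12 + 10*sqrt(2)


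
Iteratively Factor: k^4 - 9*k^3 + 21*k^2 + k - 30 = (k - 3)*(k^3 - 6*k^2 + 3*k + 10) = (k - 3)*(k + 1)*(k^2 - 7*k + 10) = (k - 5)*(k - 3)*(k + 1)*(k - 2)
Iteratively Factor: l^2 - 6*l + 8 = (l - 4)*(l - 2)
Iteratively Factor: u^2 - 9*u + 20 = (u - 4)*(u - 5)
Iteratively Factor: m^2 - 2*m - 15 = (m - 5)*(m + 3)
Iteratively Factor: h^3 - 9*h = (h)*(h^2 - 9) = h*(h + 3)*(h - 3)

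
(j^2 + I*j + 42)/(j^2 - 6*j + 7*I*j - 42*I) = (j - 6*I)/(j - 6)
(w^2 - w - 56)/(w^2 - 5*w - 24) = (w + 7)/(w + 3)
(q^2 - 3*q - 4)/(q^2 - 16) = (q + 1)/(q + 4)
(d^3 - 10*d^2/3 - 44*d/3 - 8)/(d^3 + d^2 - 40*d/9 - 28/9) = 3*(d^2 - 4*d - 12)/(3*d^2 + d - 14)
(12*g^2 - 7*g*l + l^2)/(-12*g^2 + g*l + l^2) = (-4*g + l)/(4*g + l)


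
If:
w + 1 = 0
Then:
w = -1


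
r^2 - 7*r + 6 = (r - 6)*(r - 1)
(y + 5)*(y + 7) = y^2 + 12*y + 35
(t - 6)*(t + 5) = t^2 - t - 30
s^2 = s^2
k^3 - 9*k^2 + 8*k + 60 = (k - 6)*(k - 5)*(k + 2)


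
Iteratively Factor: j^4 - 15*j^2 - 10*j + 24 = (j + 2)*(j^3 - 2*j^2 - 11*j + 12) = (j - 1)*(j + 2)*(j^2 - j - 12) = (j - 1)*(j + 2)*(j + 3)*(j - 4)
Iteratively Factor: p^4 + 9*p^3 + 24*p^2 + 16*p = (p + 1)*(p^3 + 8*p^2 + 16*p) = (p + 1)*(p + 4)*(p^2 + 4*p) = (p + 1)*(p + 4)^2*(p)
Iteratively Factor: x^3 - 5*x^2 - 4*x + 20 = (x + 2)*(x^2 - 7*x + 10) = (x - 5)*(x + 2)*(x - 2)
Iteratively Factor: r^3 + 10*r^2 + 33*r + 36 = (r + 3)*(r^2 + 7*r + 12) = (r + 3)*(r + 4)*(r + 3)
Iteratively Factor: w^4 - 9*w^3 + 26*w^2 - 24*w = (w - 3)*(w^3 - 6*w^2 + 8*w) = w*(w - 3)*(w^2 - 6*w + 8) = w*(w - 4)*(w - 3)*(w - 2)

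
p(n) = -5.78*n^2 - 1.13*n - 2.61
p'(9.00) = -105.17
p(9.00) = -480.96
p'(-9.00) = 102.91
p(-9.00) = -460.62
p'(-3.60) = 40.49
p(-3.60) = -73.45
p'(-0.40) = 3.49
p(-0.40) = -3.08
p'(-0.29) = 2.22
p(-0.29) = -2.77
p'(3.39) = -40.32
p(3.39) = -72.87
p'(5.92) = -69.57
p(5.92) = -211.87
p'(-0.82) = 8.35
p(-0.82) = -5.57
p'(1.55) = -19.05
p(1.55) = -18.25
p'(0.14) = -2.75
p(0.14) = -2.88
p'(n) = -11.56*n - 1.13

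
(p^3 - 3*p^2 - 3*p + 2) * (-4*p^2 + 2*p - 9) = -4*p^5 + 14*p^4 - 3*p^3 + 13*p^2 + 31*p - 18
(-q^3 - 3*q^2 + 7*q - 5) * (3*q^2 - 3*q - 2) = -3*q^5 - 6*q^4 + 32*q^3 - 30*q^2 + q + 10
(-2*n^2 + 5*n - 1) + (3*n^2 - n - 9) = n^2 + 4*n - 10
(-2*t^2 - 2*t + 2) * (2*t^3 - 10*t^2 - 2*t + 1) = -4*t^5 + 16*t^4 + 28*t^3 - 18*t^2 - 6*t + 2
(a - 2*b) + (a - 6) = 2*a - 2*b - 6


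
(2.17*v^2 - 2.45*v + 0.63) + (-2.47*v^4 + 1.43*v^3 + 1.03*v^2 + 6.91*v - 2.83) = -2.47*v^4 + 1.43*v^3 + 3.2*v^2 + 4.46*v - 2.2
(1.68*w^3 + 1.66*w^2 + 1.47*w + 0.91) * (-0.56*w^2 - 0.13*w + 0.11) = -0.9408*w^5 - 1.148*w^4 - 0.8542*w^3 - 0.5181*w^2 + 0.0434*w + 0.1001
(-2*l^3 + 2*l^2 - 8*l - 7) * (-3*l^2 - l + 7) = 6*l^5 - 4*l^4 + 8*l^3 + 43*l^2 - 49*l - 49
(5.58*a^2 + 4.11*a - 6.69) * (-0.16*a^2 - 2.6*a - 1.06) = -0.8928*a^4 - 15.1656*a^3 - 15.5304*a^2 + 13.0374*a + 7.0914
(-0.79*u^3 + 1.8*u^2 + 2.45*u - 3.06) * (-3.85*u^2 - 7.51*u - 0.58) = 3.0415*u^5 - 0.997100000000001*u^4 - 22.4923*u^3 - 7.6625*u^2 + 21.5596*u + 1.7748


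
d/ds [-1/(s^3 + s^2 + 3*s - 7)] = (3*s^2 + 2*s + 3)/(s^3 + s^2 + 3*s - 7)^2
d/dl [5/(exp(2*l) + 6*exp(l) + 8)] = 10*(-exp(l) - 3)*exp(l)/(exp(2*l) + 6*exp(l) + 8)^2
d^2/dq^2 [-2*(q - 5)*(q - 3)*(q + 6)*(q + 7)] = -24*q^2 - 60*q + 188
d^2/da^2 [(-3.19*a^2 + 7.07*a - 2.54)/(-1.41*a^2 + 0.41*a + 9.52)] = (-7.105427357601e-15*a^4 - 24.423456*a^3 + 287.218692*a^2 - 578.222388*a + 702.457004)/(2.803221*a^6 - 2.445363*a^5 - 56.069073*a^4 + 32.952151*a^3 + 378.565656*a^2 - 111.475392*a - 862.801408)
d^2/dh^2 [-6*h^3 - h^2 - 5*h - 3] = -36*h - 2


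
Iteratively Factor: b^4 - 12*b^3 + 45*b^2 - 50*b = (b)*(b^3 - 12*b^2 + 45*b - 50) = b*(b - 2)*(b^2 - 10*b + 25) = b*(b - 5)*(b - 2)*(b - 5)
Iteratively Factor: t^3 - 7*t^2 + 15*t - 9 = (t - 3)*(t^2 - 4*t + 3) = (t - 3)^2*(t - 1)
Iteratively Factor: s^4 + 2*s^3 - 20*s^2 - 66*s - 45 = (s + 3)*(s^3 - s^2 - 17*s - 15) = (s + 3)^2*(s^2 - 4*s - 5) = (s + 1)*(s + 3)^2*(s - 5)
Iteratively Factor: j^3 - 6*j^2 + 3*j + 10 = (j - 2)*(j^2 - 4*j - 5) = (j - 2)*(j + 1)*(j - 5)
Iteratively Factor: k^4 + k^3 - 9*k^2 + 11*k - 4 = (k - 1)*(k^3 + 2*k^2 - 7*k + 4) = (k - 1)^2*(k^2 + 3*k - 4) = (k - 1)^3*(k + 4)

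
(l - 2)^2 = l^2 - 4*l + 4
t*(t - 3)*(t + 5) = t^3 + 2*t^2 - 15*t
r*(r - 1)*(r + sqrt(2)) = r^3 - r^2 + sqrt(2)*r^2 - sqrt(2)*r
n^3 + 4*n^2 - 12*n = n*(n - 2)*(n + 6)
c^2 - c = c*(c - 1)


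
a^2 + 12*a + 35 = (a + 5)*(a + 7)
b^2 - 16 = (b - 4)*(b + 4)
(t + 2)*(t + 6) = t^2 + 8*t + 12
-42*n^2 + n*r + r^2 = (-6*n + r)*(7*n + r)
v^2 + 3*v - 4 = (v - 1)*(v + 4)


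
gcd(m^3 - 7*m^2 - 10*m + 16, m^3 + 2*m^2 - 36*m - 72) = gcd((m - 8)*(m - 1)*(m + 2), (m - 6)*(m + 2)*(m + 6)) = m + 2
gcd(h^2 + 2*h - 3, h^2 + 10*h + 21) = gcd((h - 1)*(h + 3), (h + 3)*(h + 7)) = h + 3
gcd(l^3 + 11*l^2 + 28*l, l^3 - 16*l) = l^2 + 4*l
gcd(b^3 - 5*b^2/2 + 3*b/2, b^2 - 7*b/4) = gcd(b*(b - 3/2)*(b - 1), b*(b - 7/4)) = b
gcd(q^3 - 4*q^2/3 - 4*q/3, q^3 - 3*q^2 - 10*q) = q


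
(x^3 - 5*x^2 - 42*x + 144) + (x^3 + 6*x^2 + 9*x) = 2*x^3 + x^2 - 33*x + 144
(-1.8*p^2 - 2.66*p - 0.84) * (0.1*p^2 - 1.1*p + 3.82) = -0.18*p^4 + 1.714*p^3 - 4.034*p^2 - 9.2372*p - 3.2088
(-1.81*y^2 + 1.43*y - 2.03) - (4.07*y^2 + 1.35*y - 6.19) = -5.88*y^2 + 0.0799999999999998*y + 4.16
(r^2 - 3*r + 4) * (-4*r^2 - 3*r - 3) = -4*r^4 + 9*r^3 - 10*r^2 - 3*r - 12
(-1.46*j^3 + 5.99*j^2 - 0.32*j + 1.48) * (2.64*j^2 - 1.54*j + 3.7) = -3.8544*j^5 + 18.062*j^4 - 15.4714*j^3 + 26.563*j^2 - 3.4632*j + 5.476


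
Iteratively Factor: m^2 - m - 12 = (m - 4)*(m + 3)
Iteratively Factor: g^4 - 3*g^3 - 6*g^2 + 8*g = (g - 4)*(g^3 + g^2 - 2*g) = (g - 4)*(g - 1)*(g^2 + 2*g) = (g - 4)*(g - 1)*(g + 2)*(g)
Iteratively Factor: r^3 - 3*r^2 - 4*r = (r + 1)*(r^2 - 4*r) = (r - 4)*(r + 1)*(r)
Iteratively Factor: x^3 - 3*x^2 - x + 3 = (x - 1)*(x^2 - 2*x - 3) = (x - 1)*(x + 1)*(x - 3)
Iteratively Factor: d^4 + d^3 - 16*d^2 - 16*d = (d + 4)*(d^3 - 3*d^2 - 4*d) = (d - 4)*(d + 4)*(d^2 + d) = d*(d - 4)*(d + 4)*(d + 1)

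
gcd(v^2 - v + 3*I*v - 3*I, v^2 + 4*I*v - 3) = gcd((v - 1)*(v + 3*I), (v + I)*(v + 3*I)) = v + 3*I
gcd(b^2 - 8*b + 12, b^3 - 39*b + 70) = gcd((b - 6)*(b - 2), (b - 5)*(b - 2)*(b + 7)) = b - 2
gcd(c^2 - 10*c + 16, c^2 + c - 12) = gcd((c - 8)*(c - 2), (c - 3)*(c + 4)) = 1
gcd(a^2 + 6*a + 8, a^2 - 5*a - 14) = a + 2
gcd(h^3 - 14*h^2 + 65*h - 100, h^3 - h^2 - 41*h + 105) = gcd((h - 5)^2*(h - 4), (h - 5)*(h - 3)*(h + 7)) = h - 5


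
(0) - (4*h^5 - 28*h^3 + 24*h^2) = -4*h^5 + 28*h^3 - 24*h^2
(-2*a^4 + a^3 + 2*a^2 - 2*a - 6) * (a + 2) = -2*a^5 - 3*a^4 + 4*a^3 + 2*a^2 - 10*a - 12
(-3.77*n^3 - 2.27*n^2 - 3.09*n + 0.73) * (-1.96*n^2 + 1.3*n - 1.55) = 7.3892*n^5 - 0.4518*n^4 + 8.9489*n^3 - 1.9293*n^2 + 5.7385*n - 1.1315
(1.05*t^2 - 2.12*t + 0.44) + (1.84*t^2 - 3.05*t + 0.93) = 2.89*t^2 - 5.17*t + 1.37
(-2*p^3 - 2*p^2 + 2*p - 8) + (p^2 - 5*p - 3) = -2*p^3 - p^2 - 3*p - 11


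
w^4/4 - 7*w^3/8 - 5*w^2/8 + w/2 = w*(w/4 + 1/4)*(w - 4)*(w - 1/2)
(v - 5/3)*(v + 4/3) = v^2 - v/3 - 20/9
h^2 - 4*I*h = h*(h - 4*I)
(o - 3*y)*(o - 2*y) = o^2 - 5*o*y + 6*y^2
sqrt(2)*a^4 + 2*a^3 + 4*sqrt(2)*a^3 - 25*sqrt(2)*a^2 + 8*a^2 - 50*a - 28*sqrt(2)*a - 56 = (a - 4)*(a + 7)*(a + sqrt(2))*(sqrt(2)*a + sqrt(2))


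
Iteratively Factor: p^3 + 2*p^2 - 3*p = (p - 1)*(p^2 + 3*p) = p*(p - 1)*(p + 3)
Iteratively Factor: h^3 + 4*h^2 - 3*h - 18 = (h - 2)*(h^2 + 6*h + 9) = (h - 2)*(h + 3)*(h + 3)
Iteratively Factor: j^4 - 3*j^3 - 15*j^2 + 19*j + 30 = (j + 3)*(j^3 - 6*j^2 + 3*j + 10) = (j + 1)*(j + 3)*(j^2 - 7*j + 10) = (j - 2)*(j + 1)*(j + 3)*(j - 5)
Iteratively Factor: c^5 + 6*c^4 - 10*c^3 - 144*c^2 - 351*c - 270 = (c - 5)*(c^4 + 11*c^3 + 45*c^2 + 81*c + 54) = (c - 5)*(c + 2)*(c^3 + 9*c^2 + 27*c + 27) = (c - 5)*(c + 2)*(c + 3)*(c^2 + 6*c + 9) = (c - 5)*(c + 2)*(c + 3)^2*(c + 3)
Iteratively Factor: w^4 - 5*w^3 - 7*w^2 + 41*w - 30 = (w - 2)*(w^3 - 3*w^2 - 13*w + 15) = (w - 2)*(w - 1)*(w^2 - 2*w - 15) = (w - 2)*(w - 1)*(w + 3)*(w - 5)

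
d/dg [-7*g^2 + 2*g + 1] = 2 - 14*g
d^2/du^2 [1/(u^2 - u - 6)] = 2*(u^2 - u - (2*u - 1)^2 - 6)/(-u^2 + u + 6)^3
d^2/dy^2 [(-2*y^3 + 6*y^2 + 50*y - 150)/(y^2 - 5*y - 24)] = 12*(-3*y^3 - 123*y^2 + 399*y - 1649)/(y^6 - 15*y^5 + 3*y^4 + 595*y^3 - 72*y^2 - 8640*y - 13824)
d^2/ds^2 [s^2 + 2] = 2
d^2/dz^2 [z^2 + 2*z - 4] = 2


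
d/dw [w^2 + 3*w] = 2*w + 3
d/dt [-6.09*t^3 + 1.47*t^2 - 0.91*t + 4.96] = -18.27*t^2 + 2.94*t - 0.91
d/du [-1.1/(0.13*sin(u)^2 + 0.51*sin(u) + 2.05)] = (0.286*sin(u) + 0.561)*cos(u)/(0.13*sin(u)^2 + 0.51*sin(u) + 2.05)^2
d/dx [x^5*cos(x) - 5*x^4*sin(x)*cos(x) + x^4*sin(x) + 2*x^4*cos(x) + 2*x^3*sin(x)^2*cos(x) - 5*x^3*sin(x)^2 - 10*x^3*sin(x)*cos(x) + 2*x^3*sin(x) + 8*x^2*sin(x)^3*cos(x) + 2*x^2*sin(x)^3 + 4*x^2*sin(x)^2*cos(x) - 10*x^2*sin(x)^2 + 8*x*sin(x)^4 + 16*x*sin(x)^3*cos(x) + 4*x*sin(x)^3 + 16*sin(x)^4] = -x^5*sin(x) + 10*x^4*sin(x)^2 - 2*x^4*sin(x) + 6*x^4*cos(x) - 5*x^4 - 6*x^3*sin(x)^3 + 20*x^3*sin(x)^2 - 30*x^3*sin(x)*cos(x) + 8*x^3*sin(x) + 10*x^3*cos(x) - 10*x^3 - 32*x^2*sin(x)^4 + 12*sqrt(2)*x^2*sin(x)^2*cos(x + pi/4) + 9*x^2*sin(x)^2 - 50*x^2*sin(x)*cos(x) + 14*x^2*sin(x) - 64*x*sin(x)^4 + 48*x*sin(x)^3*cos(x) + 4*x*sin(x)^3 + 20*x*sin(x)^2*cos(x) + 28*x*sin(x)^2 + 8*sin(x)^4 + 80*sin(x)^3*cos(x) + 4*sin(x)^3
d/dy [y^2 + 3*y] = 2*y + 3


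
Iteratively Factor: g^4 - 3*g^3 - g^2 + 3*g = (g - 3)*(g^3 - g) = (g - 3)*(g + 1)*(g^2 - g) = (g - 3)*(g - 1)*(g + 1)*(g)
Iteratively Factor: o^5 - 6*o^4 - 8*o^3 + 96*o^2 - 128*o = (o - 2)*(o^4 - 4*o^3 - 16*o^2 + 64*o) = o*(o - 2)*(o^3 - 4*o^2 - 16*o + 64) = o*(o - 2)*(o + 4)*(o^2 - 8*o + 16) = o*(o - 4)*(o - 2)*(o + 4)*(o - 4)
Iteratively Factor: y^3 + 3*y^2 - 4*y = (y - 1)*(y^2 + 4*y) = y*(y - 1)*(y + 4)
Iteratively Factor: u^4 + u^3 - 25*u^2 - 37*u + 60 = (u - 1)*(u^3 + 2*u^2 - 23*u - 60) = (u - 1)*(u + 3)*(u^2 - u - 20) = (u - 5)*(u - 1)*(u + 3)*(u + 4)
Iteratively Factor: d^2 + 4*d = (d + 4)*(d)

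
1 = 1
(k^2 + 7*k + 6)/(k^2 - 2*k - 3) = (k + 6)/(k - 3)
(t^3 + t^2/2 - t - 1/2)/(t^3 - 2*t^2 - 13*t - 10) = (2*t^2 - t - 1)/(2*(t^2 - 3*t - 10))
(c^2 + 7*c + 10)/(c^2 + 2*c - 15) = (c + 2)/(c - 3)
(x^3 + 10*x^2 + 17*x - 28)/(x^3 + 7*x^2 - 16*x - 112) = (x - 1)/(x - 4)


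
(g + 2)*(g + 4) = g^2 + 6*g + 8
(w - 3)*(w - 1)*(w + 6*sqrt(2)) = w^3 - 4*w^2 + 6*sqrt(2)*w^2 - 24*sqrt(2)*w + 3*w + 18*sqrt(2)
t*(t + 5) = t^2 + 5*t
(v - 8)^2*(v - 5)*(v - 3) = v^4 - 24*v^3 + 207*v^2 - 752*v + 960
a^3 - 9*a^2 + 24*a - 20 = (a - 5)*(a - 2)^2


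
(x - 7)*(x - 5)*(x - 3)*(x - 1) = x^4 - 16*x^3 + 86*x^2 - 176*x + 105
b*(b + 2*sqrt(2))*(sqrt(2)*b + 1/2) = sqrt(2)*b^3 + 9*b^2/2 + sqrt(2)*b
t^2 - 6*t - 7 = (t - 7)*(t + 1)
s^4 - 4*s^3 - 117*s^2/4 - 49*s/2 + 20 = (s - 8)*(s - 1/2)*(s + 2)*(s + 5/2)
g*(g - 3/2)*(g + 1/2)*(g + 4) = g^4 + 3*g^3 - 19*g^2/4 - 3*g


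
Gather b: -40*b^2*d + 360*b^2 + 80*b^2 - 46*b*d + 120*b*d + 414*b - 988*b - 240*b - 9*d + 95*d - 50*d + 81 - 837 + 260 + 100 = b^2*(440 - 40*d) + b*(74*d - 814) + 36*d - 396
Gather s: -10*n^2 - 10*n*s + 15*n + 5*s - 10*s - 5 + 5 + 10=-10*n^2 + 15*n + s*(-10*n - 5) + 10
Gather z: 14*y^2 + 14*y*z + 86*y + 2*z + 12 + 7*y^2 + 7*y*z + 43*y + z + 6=21*y^2 + 129*y + z*(21*y + 3) + 18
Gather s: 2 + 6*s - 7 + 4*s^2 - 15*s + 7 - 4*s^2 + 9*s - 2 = 0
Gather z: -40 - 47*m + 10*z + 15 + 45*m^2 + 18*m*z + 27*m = 45*m^2 - 20*m + z*(18*m + 10) - 25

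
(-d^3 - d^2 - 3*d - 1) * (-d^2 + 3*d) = d^5 - 2*d^4 - 8*d^2 - 3*d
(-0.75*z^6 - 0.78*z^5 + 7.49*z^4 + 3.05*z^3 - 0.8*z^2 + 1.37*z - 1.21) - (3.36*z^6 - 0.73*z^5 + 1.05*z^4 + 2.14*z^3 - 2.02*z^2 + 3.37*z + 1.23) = -4.11*z^6 - 0.05*z^5 + 6.44*z^4 + 0.91*z^3 + 1.22*z^2 - 2.0*z - 2.44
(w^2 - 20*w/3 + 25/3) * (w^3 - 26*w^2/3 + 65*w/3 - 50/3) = w^5 - 46*w^4/3 + 790*w^3/9 - 700*w^2/3 + 875*w/3 - 1250/9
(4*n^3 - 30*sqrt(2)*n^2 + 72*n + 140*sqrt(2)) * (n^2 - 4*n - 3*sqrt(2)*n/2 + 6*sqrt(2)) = 4*n^5 - 36*sqrt(2)*n^4 - 16*n^4 + 162*n^3 + 144*sqrt(2)*n^3 - 648*n^2 + 32*sqrt(2)*n^2 - 420*n - 128*sqrt(2)*n + 1680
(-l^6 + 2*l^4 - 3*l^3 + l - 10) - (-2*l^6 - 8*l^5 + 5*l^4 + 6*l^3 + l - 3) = l^6 + 8*l^5 - 3*l^4 - 9*l^3 - 7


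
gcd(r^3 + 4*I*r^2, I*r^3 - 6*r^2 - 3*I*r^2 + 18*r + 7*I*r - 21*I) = 1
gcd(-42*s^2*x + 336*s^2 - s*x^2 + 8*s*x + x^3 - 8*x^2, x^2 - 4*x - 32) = x - 8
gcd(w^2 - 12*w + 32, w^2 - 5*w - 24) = w - 8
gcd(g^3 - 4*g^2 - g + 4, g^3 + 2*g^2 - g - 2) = g^2 - 1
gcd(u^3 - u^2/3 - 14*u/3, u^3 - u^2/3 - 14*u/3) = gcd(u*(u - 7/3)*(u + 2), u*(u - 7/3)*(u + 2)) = u^3 - u^2/3 - 14*u/3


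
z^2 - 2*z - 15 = (z - 5)*(z + 3)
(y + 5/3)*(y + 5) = y^2 + 20*y/3 + 25/3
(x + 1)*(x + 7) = x^2 + 8*x + 7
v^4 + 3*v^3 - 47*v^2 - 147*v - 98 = (v - 7)*(v + 1)*(v + 2)*(v + 7)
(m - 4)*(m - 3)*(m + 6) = m^3 - m^2 - 30*m + 72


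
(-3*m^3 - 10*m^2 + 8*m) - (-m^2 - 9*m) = -3*m^3 - 9*m^2 + 17*m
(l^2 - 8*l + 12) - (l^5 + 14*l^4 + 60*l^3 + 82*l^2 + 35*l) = -l^5 - 14*l^4 - 60*l^3 - 81*l^2 - 43*l + 12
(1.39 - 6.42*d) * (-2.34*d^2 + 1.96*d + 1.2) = 15.0228*d^3 - 15.8358*d^2 - 4.9796*d + 1.668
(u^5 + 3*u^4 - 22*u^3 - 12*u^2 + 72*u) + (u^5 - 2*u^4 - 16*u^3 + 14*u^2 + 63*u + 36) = 2*u^5 + u^4 - 38*u^3 + 2*u^2 + 135*u + 36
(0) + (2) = 2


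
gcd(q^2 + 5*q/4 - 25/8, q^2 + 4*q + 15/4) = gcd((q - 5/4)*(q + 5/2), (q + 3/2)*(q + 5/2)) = q + 5/2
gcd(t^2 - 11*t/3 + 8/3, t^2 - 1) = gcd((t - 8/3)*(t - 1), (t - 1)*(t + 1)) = t - 1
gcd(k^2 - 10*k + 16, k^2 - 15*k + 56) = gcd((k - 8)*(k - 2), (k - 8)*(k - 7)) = k - 8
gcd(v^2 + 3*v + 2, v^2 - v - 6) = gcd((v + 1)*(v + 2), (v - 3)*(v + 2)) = v + 2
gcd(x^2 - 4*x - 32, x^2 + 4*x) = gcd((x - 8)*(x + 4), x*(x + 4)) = x + 4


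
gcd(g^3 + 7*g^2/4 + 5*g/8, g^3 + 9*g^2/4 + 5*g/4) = g^2 + 5*g/4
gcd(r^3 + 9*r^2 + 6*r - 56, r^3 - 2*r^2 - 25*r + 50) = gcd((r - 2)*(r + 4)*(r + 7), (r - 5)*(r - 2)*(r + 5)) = r - 2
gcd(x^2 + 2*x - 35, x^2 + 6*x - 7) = x + 7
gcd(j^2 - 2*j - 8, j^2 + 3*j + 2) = j + 2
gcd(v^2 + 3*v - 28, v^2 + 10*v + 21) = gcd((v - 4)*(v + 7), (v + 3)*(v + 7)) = v + 7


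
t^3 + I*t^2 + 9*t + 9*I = (t - 3*I)*(t + I)*(t + 3*I)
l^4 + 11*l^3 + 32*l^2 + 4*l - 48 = (l - 1)*(l + 2)*(l + 4)*(l + 6)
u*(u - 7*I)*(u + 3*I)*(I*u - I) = I*u^4 + 4*u^3 - I*u^3 - 4*u^2 + 21*I*u^2 - 21*I*u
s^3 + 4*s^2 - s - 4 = (s - 1)*(s + 1)*(s + 4)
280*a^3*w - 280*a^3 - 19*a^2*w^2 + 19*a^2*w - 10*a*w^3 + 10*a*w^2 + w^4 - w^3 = (-8*a + w)*(-7*a + w)*(5*a + w)*(w - 1)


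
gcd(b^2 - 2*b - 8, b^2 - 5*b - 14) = b + 2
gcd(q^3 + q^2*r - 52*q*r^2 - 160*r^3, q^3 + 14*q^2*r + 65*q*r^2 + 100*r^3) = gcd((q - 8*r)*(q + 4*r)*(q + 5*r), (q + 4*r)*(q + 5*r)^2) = q^2 + 9*q*r + 20*r^2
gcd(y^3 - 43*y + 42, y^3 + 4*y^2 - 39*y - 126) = y^2 + y - 42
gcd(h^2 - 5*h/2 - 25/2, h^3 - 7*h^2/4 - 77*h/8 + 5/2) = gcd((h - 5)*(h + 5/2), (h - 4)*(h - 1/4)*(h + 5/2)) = h + 5/2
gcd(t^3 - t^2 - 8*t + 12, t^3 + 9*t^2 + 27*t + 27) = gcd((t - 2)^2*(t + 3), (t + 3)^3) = t + 3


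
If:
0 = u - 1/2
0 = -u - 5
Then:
No Solution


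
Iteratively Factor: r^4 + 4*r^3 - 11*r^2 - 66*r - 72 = (r + 2)*(r^3 + 2*r^2 - 15*r - 36) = (r + 2)*(r + 3)*(r^2 - r - 12) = (r + 2)*(r + 3)^2*(r - 4)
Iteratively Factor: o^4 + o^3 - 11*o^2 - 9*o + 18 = (o + 3)*(o^3 - 2*o^2 - 5*o + 6) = (o - 1)*(o + 3)*(o^2 - o - 6) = (o - 3)*(o - 1)*(o + 3)*(o + 2)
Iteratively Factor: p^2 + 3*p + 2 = (p + 1)*(p + 2)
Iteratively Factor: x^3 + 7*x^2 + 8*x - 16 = (x - 1)*(x^2 + 8*x + 16) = (x - 1)*(x + 4)*(x + 4)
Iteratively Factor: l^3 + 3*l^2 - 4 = (l + 2)*(l^2 + l - 2) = (l + 2)^2*(l - 1)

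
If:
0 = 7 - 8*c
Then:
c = 7/8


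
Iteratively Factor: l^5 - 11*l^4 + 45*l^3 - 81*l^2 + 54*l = (l - 3)*(l^4 - 8*l^3 + 21*l^2 - 18*l) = (l - 3)^2*(l^3 - 5*l^2 + 6*l) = (l - 3)^2*(l - 2)*(l^2 - 3*l) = l*(l - 3)^2*(l - 2)*(l - 3)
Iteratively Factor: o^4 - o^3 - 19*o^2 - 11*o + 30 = (o - 1)*(o^3 - 19*o - 30) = (o - 5)*(o - 1)*(o^2 + 5*o + 6) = (o - 5)*(o - 1)*(o + 2)*(o + 3)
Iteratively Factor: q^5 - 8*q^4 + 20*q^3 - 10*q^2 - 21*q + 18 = (q - 1)*(q^4 - 7*q^3 + 13*q^2 + 3*q - 18) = (q - 2)*(q - 1)*(q^3 - 5*q^2 + 3*q + 9) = (q - 3)*(q - 2)*(q - 1)*(q^2 - 2*q - 3) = (q - 3)*(q - 2)*(q - 1)*(q + 1)*(q - 3)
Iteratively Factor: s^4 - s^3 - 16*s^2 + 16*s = (s - 1)*(s^3 - 16*s) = s*(s - 1)*(s^2 - 16) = s*(s - 1)*(s + 4)*(s - 4)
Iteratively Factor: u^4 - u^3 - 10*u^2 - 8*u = (u + 1)*(u^3 - 2*u^2 - 8*u) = (u - 4)*(u + 1)*(u^2 + 2*u) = (u - 4)*(u + 1)*(u + 2)*(u)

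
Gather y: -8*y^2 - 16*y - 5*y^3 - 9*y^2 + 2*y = -5*y^3 - 17*y^2 - 14*y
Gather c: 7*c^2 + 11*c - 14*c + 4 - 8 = 7*c^2 - 3*c - 4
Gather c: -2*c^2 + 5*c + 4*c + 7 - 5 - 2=-2*c^2 + 9*c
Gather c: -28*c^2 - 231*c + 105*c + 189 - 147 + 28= -28*c^2 - 126*c + 70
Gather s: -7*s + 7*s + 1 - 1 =0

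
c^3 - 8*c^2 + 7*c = c*(c - 7)*(c - 1)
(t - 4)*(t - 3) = t^2 - 7*t + 12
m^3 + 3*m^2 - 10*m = m*(m - 2)*(m + 5)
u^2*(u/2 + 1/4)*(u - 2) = u^4/2 - 3*u^3/4 - u^2/2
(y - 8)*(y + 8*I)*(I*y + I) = I*y^3 - 8*y^2 - 7*I*y^2 + 56*y - 8*I*y + 64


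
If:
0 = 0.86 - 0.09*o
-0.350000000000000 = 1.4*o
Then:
No Solution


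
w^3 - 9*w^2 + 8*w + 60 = (w - 6)*(w - 5)*(w + 2)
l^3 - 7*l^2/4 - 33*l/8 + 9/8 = (l - 3)*(l - 1/4)*(l + 3/2)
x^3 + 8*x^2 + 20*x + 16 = (x + 2)^2*(x + 4)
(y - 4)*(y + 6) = y^2 + 2*y - 24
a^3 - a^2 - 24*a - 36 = (a - 6)*(a + 2)*(a + 3)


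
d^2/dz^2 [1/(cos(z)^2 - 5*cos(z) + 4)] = (-4*sin(z)^4 + 11*sin(z)^2 - 155*cos(z)/4 + 15*cos(3*z)/4 + 35)/((cos(z) - 4)^3*(cos(z) - 1)^3)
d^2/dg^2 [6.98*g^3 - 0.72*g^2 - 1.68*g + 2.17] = 41.88*g - 1.44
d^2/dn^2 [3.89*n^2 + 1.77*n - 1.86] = 7.78000000000000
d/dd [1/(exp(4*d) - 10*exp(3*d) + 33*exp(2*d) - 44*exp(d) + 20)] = (-4*exp(3*d) + 30*exp(2*d) - 66*exp(d) + 44)*exp(d)/(exp(4*d) - 10*exp(3*d) + 33*exp(2*d) - 44*exp(d) + 20)^2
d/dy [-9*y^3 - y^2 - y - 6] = -27*y^2 - 2*y - 1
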